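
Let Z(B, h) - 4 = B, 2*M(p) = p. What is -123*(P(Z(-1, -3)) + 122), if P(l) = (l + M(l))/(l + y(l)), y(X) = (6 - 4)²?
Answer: -211191/14 ≈ -15085.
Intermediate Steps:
y(X) = 4 (y(X) = 2² = 4)
M(p) = p/2
Z(B, h) = 4 + B
P(l) = 3*l/(2*(4 + l)) (P(l) = (l + l/2)/(l + 4) = (3*l/2)/(4 + l) = 3*l/(2*(4 + l)))
-123*(P(Z(-1, -3)) + 122) = -123*(3*(4 - 1)/(2*(4 + (4 - 1))) + 122) = -123*((3/2)*3/(4 + 3) + 122) = -123*((3/2)*3/7 + 122) = -123*((3/2)*3*(⅐) + 122) = -123*(9/14 + 122) = -123*1717/14 = -211191/14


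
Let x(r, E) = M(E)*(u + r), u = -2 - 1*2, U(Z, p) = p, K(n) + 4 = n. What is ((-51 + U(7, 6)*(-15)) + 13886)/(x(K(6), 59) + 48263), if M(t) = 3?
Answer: 13745/48257 ≈ 0.28483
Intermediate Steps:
K(n) = -4 + n
u = -4 (u = -2 - 2 = -4)
x(r, E) = -12 + 3*r (x(r, E) = 3*(-4 + r) = -12 + 3*r)
((-51 + U(7, 6)*(-15)) + 13886)/(x(K(6), 59) + 48263) = ((-51 + 6*(-15)) + 13886)/((-12 + 3*(-4 + 6)) + 48263) = ((-51 - 90) + 13886)/((-12 + 3*2) + 48263) = (-141 + 13886)/((-12 + 6) + 48263) = 13745/(-6 + 48263) = 13745/48257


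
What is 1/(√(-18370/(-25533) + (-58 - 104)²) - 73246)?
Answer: -935095059/68491637638303 - 3*√1901091919214/136983275276606 ≈ -1.3683e-5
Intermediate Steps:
1/(√(-18370/(-25533) + (-58 - 104)²) - 73246) = 1/(√(-18370*(-1/25533) + (-162)²) - 73246) = 1/(√(18370/25533 + 26244) - 73246) = 1/(√(670106422/25533) - 73246) = 1/(√1901091919214/8511 - 73246) = 1/(-73246 + √1901091919214/8511)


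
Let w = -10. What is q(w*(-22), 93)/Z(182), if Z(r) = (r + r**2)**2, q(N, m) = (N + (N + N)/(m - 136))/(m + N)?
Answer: 2255/3732482302731 ≈ 6.0416e-10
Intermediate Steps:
q(N, m) = (N + 2*N/(-136 + m))/(N + m) (q(N, m) = (N + (2*N)/(-136 + m))/(N + m) = (N + 2*N/(-136 + m))/(N + m))
q(w*(-22), 93)/Z(182) = ((-10*(-22))*(-134 + 93)/(93**2 - (-1360)*(-22) - 136*93 - 10*(-22)*93))/((182**2*(1 + 182)**2)) = (220*(-41)/(8649 - 136*220 - 12648 + 220*93))/((33124*183**2)) = (220*(-41)/(8649 - 29920 - 12648 + 20460))/((33124*33489)) = (220*(-41)/(-13459))/1109289636 = (220*(-1/13459)*(-41))*(1/1109289636) = (9020/13459)*(1/1109289636) = 2255/3732482302731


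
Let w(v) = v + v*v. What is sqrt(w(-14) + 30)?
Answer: 2*sqrt(53) ≈ 14.560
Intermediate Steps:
w(v) = v + v**2
sqrt(w(-14) + 30) = sqrt(-14*(1 - 14) + 30) = sqrt(-14*(-13) + 30) = sqrt(182 + 30) = sqrt(212) = 2*sqrt(53)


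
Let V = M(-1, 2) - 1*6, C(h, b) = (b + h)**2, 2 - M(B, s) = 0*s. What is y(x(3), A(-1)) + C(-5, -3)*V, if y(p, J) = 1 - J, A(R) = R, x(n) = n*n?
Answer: -254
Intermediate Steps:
x(n) = n**2
M(B, s) = 2 (M(B, s) = 2 - 0*s = 2 - 1*0 = 2 + 0 = 2)
V = -4 (V = 2 - 1*6 = 2 - 6 = -4)
y(x(3), A(-1)) + C(-5, -3)*V = (1 - 1*(-1)) + (-3 - 5)**2*(-4) = (1 + 1) + (-8)**2*(-4) = 2 + 64*(-4) = 2 - 256 = -254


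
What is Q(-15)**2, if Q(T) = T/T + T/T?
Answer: 4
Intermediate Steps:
Q(T) = 2 (Q(T) = 1 + 1 = 2)
Q(-15)**2 = 2**2 = 4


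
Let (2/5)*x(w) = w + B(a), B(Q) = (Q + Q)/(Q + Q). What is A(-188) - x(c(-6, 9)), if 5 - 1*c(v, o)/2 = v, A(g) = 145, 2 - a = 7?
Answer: 175/2 ≈ 87.500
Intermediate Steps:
a = -5 (a = 2 - 1*7 = 2 - 7 = -5)
B(Q) = 1 (B(Q) = (2*Q)/((2*Q)) = (2*Q)*(1/(2*Q)) = 1)
c(v, o) = 10 - 2*v
x(w) = 5/2 + 5*w/2 (x(w) = 5*(w + 1)/2 = 5*(1 + w)/2 = 5/2 + 5*w/2)
A(-188) - x(c(-6, 9)) = 145 - (5/2 + 5*(10 - 2*(-6))/2) = 145 - (5/2 + 5*(10 + 12)/2) = 145 - (5/2 + (5/2)*22) = 145 - (5/2 + 55) = 145 - 1*115/2 = 145 - 115/2 = 175/2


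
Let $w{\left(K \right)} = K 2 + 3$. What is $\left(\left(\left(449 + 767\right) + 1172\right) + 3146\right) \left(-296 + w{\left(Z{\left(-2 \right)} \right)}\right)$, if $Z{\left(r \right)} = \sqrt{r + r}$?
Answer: $-1621462 + 22136 i \approx -1.6215 \cdot 10^{6} + 22136.0 i$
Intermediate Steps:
$Z{\left(r \right)} = \sqrt{2} \sqrt{r}$ ($Z{\left(r \right)} = \sqrt{2 r} = \sqrt{2} \sqrt{r}$)
$w{\left(K \right)} = 3 + 2 K$ ($w{\left(K \right)} = 2 K + 3 = 3 + 2 K$)
$\left(\left(\left(449 + 767\right) + 1172\right) + 3146\right) \left(-296 + w{\left(Z{\left(-2 \right)} \right)}\right) = \left(\left(\left(449 + 767\right) + 1172\right) + 3146\right) \left(-296 + \left(3 + 2 \sqrt{2} \sqrt{-2}\right)\right) = \left(\left(1216 + 1172\right) + 3146\right) \left(-296 + \left(3 + 2 \sqrt{2} i \sqrt{2}\right)\right) = \left(2388 + 3146\right) \left(-296 + \left(3 + 2 \cdot 2 i\right)\right) = 5534 \left(-296 + \left(3 + 4 i\right)\right) = 5534 \left(-293 + 4 i\right) = -1621462 + 22136 i$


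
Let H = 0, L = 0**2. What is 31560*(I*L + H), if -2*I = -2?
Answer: 0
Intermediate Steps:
L = 0
I = 1 (I = -1/2*(-2) = 1)
31560*(I*L + H) = 31560*(1*0 + 0) = 31560*(0 + 0) = 31560*0 = 0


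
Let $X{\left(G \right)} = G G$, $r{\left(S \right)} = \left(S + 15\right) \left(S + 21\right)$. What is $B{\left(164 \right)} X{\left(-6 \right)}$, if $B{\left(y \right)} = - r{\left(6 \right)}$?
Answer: $-20412$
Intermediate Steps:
$r{\left(S \right)} = \left(15 + S\right) \left(21 + S\right)$
$X{\left(G \right)} = G^{2}$
$B{\left(y \right)} = -567$ ($B{\left(y \right)} = - (315 + 6^{2} + 36 \cdot 6) = - (315 + 36 + 216) = \left(-1\right) 567 = -567$)
$B{\left(164 \right)} X{\left(-6 \right)} = - 567 \left(-6\right)^{2} = \left(-567\right) 36 = -20412$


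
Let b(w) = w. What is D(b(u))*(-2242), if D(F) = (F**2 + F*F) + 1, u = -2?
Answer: -20178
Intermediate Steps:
D(F) = 1 + 2*F**2 (D(F) = (F**2 + F**2) + 1 = 2*F**2 + 1 = 1 + 2*F**2)
D(b(u))*(-2242) = (1 + 2*(-2)**2)*(-2242) = (1 + 2*4)*(-2242) = (1 + 8)*(-2242) = 9*(-2242) = -20178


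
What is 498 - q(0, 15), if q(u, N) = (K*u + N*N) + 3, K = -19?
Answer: 270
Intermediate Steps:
q(u, N) = 3 + N**2 - 19*u (q(u, N) = (-19*u + N*N) + 3 = (-19*u + N**2) + 3 = (N**2 - 19*u) + 3 = 3 + N**2 - 19*u)
498 - q(0, 15) = 498 - (3 + 15**2 - 19*0) = 498 - (3 + 225 + 0) = 498 - 1*228 = 498 - 228 = 270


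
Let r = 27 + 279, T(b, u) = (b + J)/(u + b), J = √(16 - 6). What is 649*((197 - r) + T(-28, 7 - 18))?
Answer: -2740727/39 - 649*√10/39 ≈ -70328.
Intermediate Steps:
J = √10 ≈ 3.1623
T(b, u) = (b + √10)/(b + u) (T(b, u) = (b + √10)/(u + b) = (b + √10)/(b + u))
r = 306
649*((197 - r) + T(-28, 7 - 18)) = 649*((197 - 1*306) + (-28 + √10)/(-28 + (7 - 18))) = 649*((197 - 306) + (-28 + √10)/(-28 - 11)) = 649*(-109 + (-28 + √10)/(-39)) = 649*(-109 - (-28 + √10)/39) = 649*(-109 + (28/39 - √10/39)) = 649*(-4223/39 - √10/39) = -2740727/39 - 649*√10/39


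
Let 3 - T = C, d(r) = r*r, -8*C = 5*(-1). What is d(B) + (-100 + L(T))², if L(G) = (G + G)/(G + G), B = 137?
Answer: 28570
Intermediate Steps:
C = 5/8 (C = -5*(-1)/8 = -⅛*(-5) = 5/8 ≈ 0.62500)
d(r) = r²
T = 19/8 (T = 3 - 1*5/8 = 3 - 5/8 = 19/8 ≈ 2.3750)
L(G) = 1 (L(G) = (2*G)/((2*G)) = (2*G)*(1/(2*G)) = 1)
d(B) + (-100 + L(T))² = 137² + (-100 + 1)² = 18769 + (-99)² = 18769 + 9801 = 28570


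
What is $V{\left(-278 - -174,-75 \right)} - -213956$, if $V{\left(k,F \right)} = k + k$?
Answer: $213748$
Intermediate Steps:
$V{\left(k,F \right)} = 2 k$
$V{\left(-278 - -174,-75 \right)} - -213956 = 2 \left(-278 - -174\right) - -213956 = 2 \left(-278 + 174\right) + 213956 = 2 \left(-104\right) + 213956 = -208 + 213956 = 213748$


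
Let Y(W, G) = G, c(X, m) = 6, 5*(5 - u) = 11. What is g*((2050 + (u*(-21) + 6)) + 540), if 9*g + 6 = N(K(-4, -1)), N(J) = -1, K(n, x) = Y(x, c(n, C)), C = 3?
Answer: -88802/45 ≈ -1973.4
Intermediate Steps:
u = 14/5 (u = 5 - 1/5*11 = 5 - 11/5 = 14/5 ≈ 2.8000)
K(n, x) = 6
g = -7/9 (g = -2/3 + (1/9)*(-1) = -2/3 - 1/9 = -7/9 ≈ -0.77778)
g*((2050 + (u*(-21) + 6)) + 540) = -7*((2050 + ((14/5)*(-21) + 6)) + 540)/9 = -7*((2050 + (-294/5 + 6)) + 540)/9 = -7*((2050 - 264/5) + 540)/9 = -7*(9986/5 + 540)/9 = -7/9*12686/5 = -88802/45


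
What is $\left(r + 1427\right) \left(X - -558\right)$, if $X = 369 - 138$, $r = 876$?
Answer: $1817067$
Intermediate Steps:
$X = 231$ ($X = 369 - 138 = 231$)
$\left(r + 1427\right) \left(X - -558\right) = \left(876 + 1427\right) \left(231 - -558\right) = 2303 \left(231 + 558\right) = 2303 \cdot 789 = 1817067$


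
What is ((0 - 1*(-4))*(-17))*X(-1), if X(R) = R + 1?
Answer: 0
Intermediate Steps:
X(R) = 1 + R
((0 - 1*(-4))*(-17))*X(-1) = ((0 - 1*(-4))*(-17))*(1 - 1) = ((0 + 4)*(-17))*0 = (4*(-17))*0 = -68*0 = 0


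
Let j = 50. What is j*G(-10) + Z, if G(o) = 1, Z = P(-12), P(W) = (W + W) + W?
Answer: 14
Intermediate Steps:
P(W) = 3*W (P(W) = 2*W + W = 3*W)
Z = -36 (Z = 3*(-12) = -36)
j*G(-10) + Z = 50*1 - 36 = 50 - 36 = 14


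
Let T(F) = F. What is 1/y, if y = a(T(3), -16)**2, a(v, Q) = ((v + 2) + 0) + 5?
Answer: 1/100 ≈ 0.010000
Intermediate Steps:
a(v, Q) = 7 + v (a(v, Q) = ((2 + v) + 0) + 5 = (2 + v) + 5 = 7 + v)
y = 100 (y = (7 + 3)**2 = 10**2 = 100)
1/y = 1/100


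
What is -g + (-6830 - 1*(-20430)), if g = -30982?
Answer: 44582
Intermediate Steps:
-g + (-6830 - 1*(-20430)) = -1*(-30982) + (-6830 - 1*(-20430)) = 30982 + (-6830 + 20430) = 30982 + 13600 = 44582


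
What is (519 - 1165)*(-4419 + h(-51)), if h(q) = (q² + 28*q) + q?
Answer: 2129862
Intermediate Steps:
h(q) = q² + 29*q
(519 - 1165)*(-4419 + h(-51)) = (519 - 1165)*(-4419 - 51*(29 - 51)) = -646*(-4419 - 51*(-22)) = -646*(-4419 + 1122) = -646*(-3297) = 2129862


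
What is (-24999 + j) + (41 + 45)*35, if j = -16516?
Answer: -38505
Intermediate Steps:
(-24999 + j) + (41 + 45)*35 = (-24999 - 16516) + (41 + 45)*35 = -41515 + 86*35 = -41515 + 3010 = -38505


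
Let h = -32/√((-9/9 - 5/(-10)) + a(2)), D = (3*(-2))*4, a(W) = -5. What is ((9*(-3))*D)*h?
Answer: 20736*I*√22/11 ≈ 8841.9*I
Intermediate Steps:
D = -24 (D = -6*4 = -24)
h = 32*I*√22/11 (h = -32/√((-9/9 - 5/(-10)) - 5) = -32/√((-9*⅑ - 5*(-⅒)) - 5) = -32/√((-1 + ½) - 5) = -32/√(-½ - 5) = -32*(-I*√22/11) = -(-32)*I*√22/11 = 32*I*√22/11 ≈ 13.645*I)
((9*(-3))*D)*h = ((9*(-3))*(-24))*(32*I*√22/11) = (-27*(-24))*(32*I*√22/11) = 648*(32*I*√22/11) = 20736*I*√22/11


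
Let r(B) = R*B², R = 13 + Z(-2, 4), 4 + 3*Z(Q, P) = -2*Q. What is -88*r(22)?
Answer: -553696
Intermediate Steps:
Z(Q, P) = -4/3 - 2*Q/3 (Z(Q, P) = -4/3 + (-2*Q)/3 = -4/3 - 2*Q/3)
R = 13 (R = 13 + (-4/3 - ⅔*(-2)) = 13 + (-4/3 + 4/3) = 13 + 0 = 13)
r(B) = 13*B²
-88*r(22) = -1144*22² = -1144*484 = -88*6292 = -553696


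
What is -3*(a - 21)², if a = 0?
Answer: -1323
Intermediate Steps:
-3*(a - 21)² = -3*(0 - 21)² = -3*(-21)² = -3*441 = -1323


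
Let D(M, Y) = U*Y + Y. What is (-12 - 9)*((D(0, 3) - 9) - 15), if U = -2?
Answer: 567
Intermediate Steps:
D(M, Y) = -Y (D(M, Y) = -2*Y + Y = -Y)
(-12 - 9)*((D(0, 3) - 9) - 15) = (-12 - 9)*((-1*3 - 9) - 15) = -21*((-3 - 9) - 15) = -21*(-12 - 15) = -21*(-27) = 567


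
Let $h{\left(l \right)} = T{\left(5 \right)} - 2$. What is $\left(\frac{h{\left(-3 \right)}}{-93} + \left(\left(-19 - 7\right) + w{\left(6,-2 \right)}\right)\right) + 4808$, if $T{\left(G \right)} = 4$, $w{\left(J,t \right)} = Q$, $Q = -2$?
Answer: $\frac{444538}{93} \approx 4780.0$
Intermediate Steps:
$w{\left(J,t \right)} = -2$
$h{\left(l \right)} = 2$ ($h{\left(l \right)} = 4 - 2 = 2$)
$\left(\frac{h{\left(-3 \right)}}{-93} + \left(\left(-19 - 7\right) + w{\left(6,-2 \right)}\right)\right) + 4808 = \left(\frac{1}{-93} \cdot 2 - 28\right) + 4808 = \left(\left(- \frac{1}{93}\right) 2 - 28\right) + 4808 = \left(- \frac{2}{93} - 28\right) + 4808 = - \frac{2606}{93} + 4808 = \frac{444538}{93}$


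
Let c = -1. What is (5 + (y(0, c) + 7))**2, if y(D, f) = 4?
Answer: 256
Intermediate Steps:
(5 + (y(0, c) + 7))**2 = (5 + (4 + 7))**2 = (5 + 11)**2 = 16**2 = 256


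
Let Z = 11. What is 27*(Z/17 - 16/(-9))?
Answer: 1113/17 ≈ 65.471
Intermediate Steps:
27*(Z/17 - 16/(-9)) = 27*(11/17 - 16/(-9)) = 27*(11*(1/17) - 16*(-1/9)) = 27*(11/17 + 16/9) = 27*(371/153) = 1113/17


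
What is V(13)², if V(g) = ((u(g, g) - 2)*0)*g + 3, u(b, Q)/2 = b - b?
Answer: 9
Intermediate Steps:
u(b, Q) = 0 (u(b, Q) = 2*(b - b) = 2*0 = 0)
V(g) = 3 (V(g) = ((0 - 2)*0)*g + 3 = (-2*0)*g + 3 = 0*g + 3 = 0 + 3 = 3)
V(13)² = 3² = 9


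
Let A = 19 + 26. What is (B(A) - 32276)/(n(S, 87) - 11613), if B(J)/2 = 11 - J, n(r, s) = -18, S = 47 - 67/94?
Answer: 32344/11631 ≈ 2.7808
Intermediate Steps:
S = 4351/94 (S = 47 - 67/94 = 4351/94 ≈ 46.287)
A = 45
B(J) = 22 - 2*J (B(J) = 2*(11 - J) = 22 - 2*J)
(B(A) - 32276)/(n(S, 87) - 11613) = ((22 - 2*45) - 32276)/(-18 - 11613) = ((22 - 90) - 32276)/(-11631) = (-68 - 32276)*(-1/11631) = -32344*(-1/11631) = 32344/11631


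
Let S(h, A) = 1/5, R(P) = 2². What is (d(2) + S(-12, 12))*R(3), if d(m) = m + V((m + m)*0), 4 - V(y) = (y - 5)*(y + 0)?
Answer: 124/5 ≈ 24.800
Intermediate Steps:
R(P) = 4
S(h, A) = ⅕
V(y) = 4 - y*(-5 + y) (V(y) = 4 - (y - 5)*(y + 0) = 4 - (-5 + y)*y = 4 - y*(-5 + y))
d(m) = 4 + m (d(m) = m + (4 - ((m + m)*0)² + 5*((m + m)*0)) = m + (4 - ((2*m)*0)² + 5*((2*m)*0)) = m + (4 - 1*0² + 5*0) = m + (4 - 1*0 + 0) = m + (4 + 0 + 0) = m + 4 = 4 + m)
(d(2) + S(-12, 12))*R(3) = ((4 + 2) + ⅕)*4 = (6 + ⅕)*4 = (31/5)*4 = 124/5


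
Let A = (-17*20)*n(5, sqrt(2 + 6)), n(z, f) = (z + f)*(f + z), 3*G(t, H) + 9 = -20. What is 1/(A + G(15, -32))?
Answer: -101067/302628721 + 61200*sqrt(2)/302628721 ≈ -4.7970e-5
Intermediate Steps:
G(t, H) = -29/3 (G(t, H) = -3 + (1/3)*(-20) = -3 - 20/3 = -29/3)
n(z, f) = (f + z)**2 (n(z, f) = (f + z)*(f + z) = (f + z)**2)
A = -340*(5 + 2*sqrt(2))**2 (A = (-17*20)*(sqrt(2 + 6) + 5)**2 = -340*(sqrt(8) + 5)**2 = -340*(2*sqrt(2) + 5)**2 = -340*(5 + 2*sqrt(2))**2 ≈ -20837.)
1/(A + G(15, -32)) = 1/((-11220 - 6800*sqrt(2)) - 29/3) = 1/(-33689/3 - 6800*sqrt(2))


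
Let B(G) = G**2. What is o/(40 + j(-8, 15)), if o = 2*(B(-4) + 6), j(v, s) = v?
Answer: 11/8 ≈ 1.3750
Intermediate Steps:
o = 44 (o = 2*((-4)**2 + 6) = 2*(16 + 6) = 2*22 = 44)
o/(40 + j(-8, 15)) = 44/(40 - 8) = 44/32 = (1/32)*44 = 11/8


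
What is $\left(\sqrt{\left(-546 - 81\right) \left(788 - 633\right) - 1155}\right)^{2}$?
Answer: $-98340$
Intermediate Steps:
$\left(\sqrt{\left(-546 - 81\right) \left(788 - 633\right) - 1155}\right)^{2} = \left(\sqrt{\left(-627\right) 155 - 1155}\right)^{2} = \left(\sqrt{-97185 - 1155}\right)^{2} = \left(\sqrt{-98340}\right)^{2} = \left(2 i \sqrt{24585}\right)^{2} = -98340$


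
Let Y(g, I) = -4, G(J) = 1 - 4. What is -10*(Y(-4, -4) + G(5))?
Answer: 70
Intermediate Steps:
G(J) = -3
-10*(Y(-4, -4) + G(5)) = -10*(-4 - 3) = -10*(-7) = 70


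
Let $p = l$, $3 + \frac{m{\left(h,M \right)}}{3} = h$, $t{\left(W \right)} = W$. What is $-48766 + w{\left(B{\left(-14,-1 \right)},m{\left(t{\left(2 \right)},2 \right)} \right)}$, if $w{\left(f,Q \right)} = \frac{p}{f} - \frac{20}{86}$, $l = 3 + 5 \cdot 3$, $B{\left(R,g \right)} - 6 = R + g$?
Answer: $- \frac{2097034}{43} \approx -48768.0$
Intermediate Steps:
$B{\left(R,g \right)} = 6 + R + g$ ($B{\left(R,g \right)} = 6 + \left(R + g\right) = 6 + R + g$)
$l = 18$ ($l = 3 + 15 = 18$)
$m{\left(h,M \right)} = -9 + 3 h$
$p = 18$
$w{\left(f,Q \right)} = - \frac{10}{43} + \frac{18}{f}$ ($w{\left(f,Q \right)} = \frac{18}{f} - \frac{20}{86} = \frac{18}{f} - \frac{10}{43} = - \frac{10}{43} + \frac{18}{f}$)
$-48766 + w{\left(B{\left(-14,-1 \right)},m{\left(t{\left(2 \right)},2 \right)} \right)} = -48766 + \left(- \frac{10}{43} + \frac{18}{6 - 14 - 1}\right) = -48766 + \left(- \frac{10}{43} + \frac{18}{-9}\right) = -48766 + \left(- \frac{10}{43} + 18 \left(- \frac{1}{9}\right)\right) = -48766 - \frac{96}{43} = - \frac{2097034}{43}$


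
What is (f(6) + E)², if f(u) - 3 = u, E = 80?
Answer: 7921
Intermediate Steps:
f(u) = 3 + u
(f(6) + E)² = ((3 + 6) + 80)² = (9 + 80)² = 89² = 7921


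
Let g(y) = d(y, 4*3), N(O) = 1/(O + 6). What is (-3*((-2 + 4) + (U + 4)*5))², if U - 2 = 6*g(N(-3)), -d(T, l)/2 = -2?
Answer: 207936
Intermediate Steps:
d(T, l) = 4 (d(T, l) = -2*(-2) = 4)
N(O) = 1/(6 + O)
g(y) = 4
U = 26 (U = 2 + 6*4 = 2 + 24 = 26)
(-3*((-2 + 4) + (U + 4)*5))² = (-3*((-2 + 4) + (26 + 4)*5))² = (-3*(2 + 30*5))² = (-3*(2 + 150))² = (-3*152)² = (-456)² = 207936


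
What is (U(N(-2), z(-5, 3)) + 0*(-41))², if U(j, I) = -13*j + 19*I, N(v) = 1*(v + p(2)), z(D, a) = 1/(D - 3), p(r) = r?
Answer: 361/64 ≈ 5.6406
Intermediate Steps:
z(D, a) = 1/(-3 + D)
N(v) = 2 + v (N(v) = 1*(v + 2) = 1*(2 + v) = 2 + v)
(U(N(-2), z(-5, 3)) + 0*(-41))² = ((-13*(2 - 2) + 19/(-3 - 5)) + 0*(-41))² = ((-13*0 + 19/(-8)) + 0)² = ((0 + 19*(-⅛)) + 0)² = ((0 - 19/8) + 0)² = (-19/8 + 0)² = (-19/8)² = 361/64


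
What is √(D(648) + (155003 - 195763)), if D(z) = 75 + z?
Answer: I*√40037 ≈ 200.09*I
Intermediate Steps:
√(D(648) + (155003 - 195763)) = √((75 + 648) + (155003 - 195763)) = √(723 - 40760) = √(-40037) = I*√40037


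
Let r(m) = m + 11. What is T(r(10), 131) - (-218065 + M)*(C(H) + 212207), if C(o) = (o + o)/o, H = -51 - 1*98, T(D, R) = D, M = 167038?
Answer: 10828388664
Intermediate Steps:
r(m) = 11 + m
H = -149 (H = -51 - 98 = -149)
C(o) = 2 (C(o) = (2*o)/o = 2)
T(r(10), 131) - (-218065 + M)*(C(H) + 212207) = (11 + 10) - (-218065 + 167038)*(2 + 212207) = 21 - (-51027)*212209 = 21 - 1*(-10828388643) = 21 + 10828388643 = 10828388664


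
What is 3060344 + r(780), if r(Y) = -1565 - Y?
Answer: 3057999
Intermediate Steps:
3060344 + r(780) = 3060344 + (-1565 - 1*780) = 3060344 + (-1565 - 780) = 3060344 - 2345 = 3057999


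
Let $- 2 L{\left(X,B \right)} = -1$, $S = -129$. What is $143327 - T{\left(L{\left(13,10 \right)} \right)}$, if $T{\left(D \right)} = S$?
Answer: $143456$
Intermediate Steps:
$L{\left(X,B \right)} = \frac{1}{2}$ ($L{\left(X,B \right)} = \left(- \frac{1}{2}\right) \left(-1\right) = \frac{1}{2}$)
$T{\left(D \right)} = -129$
$143327 - T{\left(L{\left(13,10 \right)} \right)} = 143327 - -129 = 143327 + 129 = 143456$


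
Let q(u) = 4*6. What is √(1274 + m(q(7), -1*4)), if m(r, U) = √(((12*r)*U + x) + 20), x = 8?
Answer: √(1274 + 2*I*√281) ≈ 35.696 + 0.4696*I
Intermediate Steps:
q(u) = 24
m(r, U) = √(28 + 12*U*r) (m(r, U) = √(((12*r)*U + 8) + 20) = √((12*U*r + 8) + 20) = √((8 + 12*U*r) + 20) = √(28 + 12*U*r))
√(1274 + m(q(7), -1*4)) = √(1274 + 2*√(7 + 3*(-1*4)*24)) = √(1274 + 2*√(7 + 3*(-4)*24)) = √(1274 + 2*√(7 - 288)) = √(1274 + 2*√(-281)) = √(1274 + 2*(I*√281)) = √(1274 + 2*I*√281)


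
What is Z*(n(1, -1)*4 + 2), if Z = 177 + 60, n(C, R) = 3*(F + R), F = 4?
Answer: 9006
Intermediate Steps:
n(C, R) = 12 + 3*R (n(C, R) = 3*(4 + R) = 12 + 3*R)
Z = 237
Z*(n(1, -1)*4 + 2) = 237*((12 + 3*(-1))*4 + 2) = 237*((12 - 3)*4 + 2) = 237*(9*4 + 2) = 237*(36 + 2) = 237*38 = 9006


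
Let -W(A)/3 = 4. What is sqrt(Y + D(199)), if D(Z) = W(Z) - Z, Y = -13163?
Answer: 3*I*sqrt(1486) ≈ 115.65*I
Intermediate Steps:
W(A) = -12 (W(A) = -3*4 = -12)
D(Z) = -12 - Z
sqrt(Y + D(199)) = sqrt(-13163 + (-12 - 1*199)) = sqrt(-13163 + (-12 - 199)) = sqrt(-13163 - 211) = sqrt(-13374) = 3*I*sqrt(1486)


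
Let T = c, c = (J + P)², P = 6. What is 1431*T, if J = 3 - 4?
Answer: 35775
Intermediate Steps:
J = -1
c = 25 (c = (-1 + 6)² = 5² = 25)
T = 25
1431*T = 1431*25 = 35775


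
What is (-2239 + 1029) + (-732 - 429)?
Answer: -2371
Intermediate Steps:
(-2239 + 1029) + (-732 - 429) = -1210 - 1161 = -2371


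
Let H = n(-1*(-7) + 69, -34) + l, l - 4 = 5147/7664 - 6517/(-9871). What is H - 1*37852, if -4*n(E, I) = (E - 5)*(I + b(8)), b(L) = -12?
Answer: -2801381993011/75651344 ≈ -37030.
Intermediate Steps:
l = 403357701/75651344 (l = 4 + (5147/7664 - 6517/(-9871)) = 4 + (5147*(1/7664) - 6517*(-1/9871)) = 4 + (5147/7664 + 6517/9871) = 4 + 100752325/75651344 = 403357701/75651344 ≈ 5.3318)
n(E, I) = -(-12 + I)*(-5 + E)/4 (n(E, I) = -(E - 5)*(I - 12)/4 = -(-5 + E)*(-12 + I)/4 = -(-12 + I)*(-5 + E)/4)
H = 62172680077/75651344 (H = (-15 + 3*(-1*(-7) + 69) + (5/4)*(-34) - 1/4*(-1*(-7) + 69)*(-34)) + 403357701/75651344 = (-15 + 3*(7 + 69) - 85/2 - 1/4*(7 + 69)*(-34)) + 403357701/75651344 = (-15 + 3*76 - 85/2 - 1/4*76*(-34)) + 403357701/75651344 = (-15 + 228 - 85/2 + 646) + 403357701/75651344 = 1633/2 + 403357701/75651344 = 62172680077/75651344 ≈ 821.83)
H - 1*37852 = 62172680077/75651344 - 1*37852 = 62172680077/75651344 - 37852 = -2801381993011/75651344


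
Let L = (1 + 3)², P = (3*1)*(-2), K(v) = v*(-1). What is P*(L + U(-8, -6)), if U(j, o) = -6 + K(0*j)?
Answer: -60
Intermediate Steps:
K(v) = -v
U(j, o) = -6 (U(j, o) = -6 - 0*j = -6 - 1*0 = -6 + 0 = -6)
P = -6 (P = 3*(-2) = -6)
L = 16 (L = 4² = 16)
P*(L + U(-8, -6)) = -6*(16 - 6) = -6*10 = -60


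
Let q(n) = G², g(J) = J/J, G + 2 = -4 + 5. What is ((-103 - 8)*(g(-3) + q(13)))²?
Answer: 49284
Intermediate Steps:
G = -1 (G = -2 + (-4 + 5) = -2 + 1 = -1)
g(J) = 1
q(n) = 1 (q(n) = (-1)² = 1)
((-103 - 8)*(g(-3) + q(13)))² = ((-103 - 8)*(1 + 1))² = (-111*2)² = (-222)² = 49284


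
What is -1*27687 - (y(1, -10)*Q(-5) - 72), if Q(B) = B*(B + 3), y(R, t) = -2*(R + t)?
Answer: -27795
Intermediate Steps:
y(R, t) = -2*R - 2*t
Q(B) = B*(3 + B)
-1*27687 - (y(1, -10)*Q(-5) - 72) = -1*27687 - ((-2*1 - 2*(-10))*(-5*(3 - 5)) - 72) = -27687 - ((-2 + 20)*(-5*(-2)) - 72) = -27687 - (18*10 - 72) = -27687 - (180 - 72) = -27687 - 1*108 = -27687 - 108 = -27795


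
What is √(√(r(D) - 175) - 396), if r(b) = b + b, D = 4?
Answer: √(-396 + I*√167) ≈ 0.3247 + 19.902*I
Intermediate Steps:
r(b) = 2*b
√(√(r(D) - 175) - 396) = √(√(2*4 - 175) - 396) = √(√(8 - 175) - 396) = √(√(-167) - 396) = √(I*√167 - 396) = √(-396 + I*√167)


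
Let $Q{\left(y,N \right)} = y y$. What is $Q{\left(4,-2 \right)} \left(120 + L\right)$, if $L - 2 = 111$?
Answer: $3728$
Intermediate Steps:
$L = 113$ ($L = 2 + 111 = 113$)
$Q{\left(y,N \right)} = y^{2}$
$Q{\left(4,-2 \right)} \left(120 + L\right) = 4^{2} \left(120 + 113\right) = 16 \cdot 233 = 3728$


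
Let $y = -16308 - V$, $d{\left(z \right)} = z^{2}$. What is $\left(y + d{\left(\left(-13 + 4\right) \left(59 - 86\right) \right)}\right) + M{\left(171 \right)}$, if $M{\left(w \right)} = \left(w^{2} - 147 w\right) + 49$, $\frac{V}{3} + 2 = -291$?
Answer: $47773$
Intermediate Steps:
$V = -879$ ($V = -6 + 3 \left(-291\right) = -6 - 873 = -879$)
$M{\left(w \right)} = 49 + w^{2} - 147 w$
$y = -15429$ ($y = -16308 - -879 = -16308 + 879 = -15429$)
$\left(y + d{\left(\left(-13 + 4\right) \left(59 - 86\right) \right)}\right) + M{\left(171 \right)} = \left(-15429 + \left(\left(-13 + 4\right) \left(59 - 86\right)\right)^{2}\right) + \left(49 + 171^{2} - 25137\right) = \left(-15429 + \left(\left(-9\right) \left(-27\right)\right)^{2}\right) + \left(49 + 29241 - 25137\right) = \left(-15429 + 243^{2}\right) + 4153 = \left(-15429 + 59049\right) + 4153 = 43620 + 4153 = 47773$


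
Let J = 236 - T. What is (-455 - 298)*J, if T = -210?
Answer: -335838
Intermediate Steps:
J = 446 (J = 236 - 1*(-210) = 236 + 210 = 446)
(-455 - 298)*J = (-455 - 298)*446 = -753*446 = -335838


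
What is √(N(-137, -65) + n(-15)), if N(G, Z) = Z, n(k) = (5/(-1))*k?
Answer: √10 ≈ 3.1623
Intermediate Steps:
n(k) = -5*k (n(k) = (5*(-1))*k = -5*k)
√(N(-137, -65) + n(-15)) = √(-65 - 5*(-15)) = √(-65 + 75) = √10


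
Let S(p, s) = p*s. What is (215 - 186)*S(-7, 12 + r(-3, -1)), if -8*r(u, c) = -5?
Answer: -20503/8 ≈ -2562.9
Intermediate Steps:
r(u, c) = 5/8 (r(u, c) = -⅛*(-5) = 5/8)
(215 - 186)*S(-7, 12 + r(-3, -1)) = (215 - 186)*(-7*(12 + 5/8)) = 29*(-7*101/8) = 29*(-707/8) = -20503/8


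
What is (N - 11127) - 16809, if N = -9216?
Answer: -37152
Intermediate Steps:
(N - 11127) - 16809 = (-9216 - 11127) - 16809 = -20343 - 16809 = -37152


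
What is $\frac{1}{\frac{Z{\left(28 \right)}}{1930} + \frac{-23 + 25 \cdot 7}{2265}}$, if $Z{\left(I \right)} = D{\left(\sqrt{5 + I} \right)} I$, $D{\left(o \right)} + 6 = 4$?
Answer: $\frac{437145}{16652} \approx 26.252$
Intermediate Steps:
$D{\left(o \right)} = -2$ ($D{\left(o \right)} = -6 + 4 = -2$)
$Z{\left(I \right)} = - 2 I$
$\frac{1}{\frac{Z{\left(28 \right)}}{1930} + \frac{-23 + 25 \cdot 7}{2265}} = \frac{1}{\frac{\left(-2\right) 28}{1930} + \frac{-23 + 25 \cdot 7}{2265}} = \frac{1}{\left(-56\right) \frac{1}{1930} + \left(-23 + 175\right) \frac{1}{2265}} = \frac{1}{- \frac{28}{965} + 152 \cdot \frac{1}{2265}} = \frac{1}{- \frac{28}{965} + \frac{152}{2265}} = \frac{1}{\frac{16652}{437145}} = \frac{437145}{16652}$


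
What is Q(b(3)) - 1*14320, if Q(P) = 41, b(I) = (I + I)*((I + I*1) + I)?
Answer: -14279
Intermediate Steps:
b(I) = 6*I² (b(I) = (2*I)*((I + I) + I) = (2*I)*(2*I + I) = (2*I)*(3*I) = 6*I²)
Q(b(3)) - 1*14320 = 41 - 1*14320 = 41 - 14320 = -14279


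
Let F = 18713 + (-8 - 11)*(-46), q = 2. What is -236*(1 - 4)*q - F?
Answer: -18171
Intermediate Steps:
F = 19587 (F = 18713 - 19*(-46) = 18713 + 874 = 19587)
-236*(1 - 4)*q - F = -236*(1 - 4)*2 - 1*19587 = -(-708)*2 - 19587 = -236*(-6) - 19587 = 1416 - 19587 = -18171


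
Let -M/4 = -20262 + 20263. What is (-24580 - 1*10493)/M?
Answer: 35073/4 ≈ 8768.3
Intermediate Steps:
M = -4 (M = -4*(-20262 + 20263) = -4*1 = -4)
(-24580 - 1*10493)/M = (-24580 - 1*10493)/(-4) = (-24580 - 10493)*(-¼) = -35073*(-¼) = 35073/4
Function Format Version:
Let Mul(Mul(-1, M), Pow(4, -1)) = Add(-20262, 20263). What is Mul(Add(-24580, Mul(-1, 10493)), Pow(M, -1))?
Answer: Rational(35073, 4) ≈ 8768.3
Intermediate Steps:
M = -4 (M = Mul(-4, Add(-20262, 20263)) = Mul(-4, 1) = -4)
Mul(Add(-24580, Mul(-1, 10493)), Pow(M, -1)) = Mul(Add(-24580, Mul(-1, 10493)), Pow(-4, -1)) = Mul(Add(-24580, -10493), Rational(-1, 4)) = Mul(-35073, Rational(-1, 4)) = Rational(35073, 4)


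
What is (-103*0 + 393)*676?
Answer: 265668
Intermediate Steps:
(-103*0 + 393)*676 = (0 + 393)*676 = 393*676 = 265668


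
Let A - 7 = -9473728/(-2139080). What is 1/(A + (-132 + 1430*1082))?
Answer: 267385/413681876191 ≈ 6.4635e-7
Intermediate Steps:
A = 3055911/267385 (A = 7 - 9473728/(-2139080) = 7 - 9473728*(-1/2139080) = 7 + 1184216/267385 = 3055911/267385 ≈ 11.429)
1/(A + (-132 + 1430*1082)) = 1/(3055911/267385 + (-132 + 1430*1082)) = 1/(3055911/267385 + (-132 + 1547260)) = 1/(3055911/267385 + 1547128) = 1/(413681876191/267385) = 267385/413681876191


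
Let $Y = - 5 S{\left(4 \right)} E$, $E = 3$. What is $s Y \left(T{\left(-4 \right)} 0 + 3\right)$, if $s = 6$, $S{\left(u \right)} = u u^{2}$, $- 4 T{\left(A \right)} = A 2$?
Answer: $-17280$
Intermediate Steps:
$T{\left(A \right)} = - \frac{A}{2}$ ($T{\left(A \right)} = - \frac{A 2}{4} = - \frac{2 A}{4} = - \frac{A}{2}$)
$S{\left(u \right)} = u^{3}$
$Y = -960$ ($Y = - 5 \cdot 4^{3} \cdot 3 = \left(-5\right) 64 \cdot 3 = \left(-320\right) 3 = -960$)
$s Y \left(T{\left(-4 \right)} 0 + 3\right) = 6 \left(-960\right) \left(\left(- \frac{1}{2}\right) \left(-4\right) 0 + 3\right) = - 5760 \left(2 \cdot 0 + 3\right) = - 5760 \left(0 + 3\right) = \left(-5760\right) 3 = -17280$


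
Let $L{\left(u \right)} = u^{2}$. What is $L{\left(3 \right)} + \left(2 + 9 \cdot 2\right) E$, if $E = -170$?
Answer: $-3391$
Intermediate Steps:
$L{\left(3 \right)} + \left(2 + 9 \cdot 2\right) E = 3^{2} + \left(2 + 9 \cdot 2\right) \left(-170\right) = 9 + \left(2 + 18\right) \left(-170\right) = 9 + 20 \left(-170\right) = 9 - 3400 = -3391$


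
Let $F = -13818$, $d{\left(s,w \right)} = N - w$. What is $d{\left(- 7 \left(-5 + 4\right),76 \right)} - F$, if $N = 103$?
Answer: $13845$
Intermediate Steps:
$d{\left(s,w \right)} = 103 - w$
$d{\left(- 7 \left(-5 + 4\right),76 \right)} - F = \left(103 - 76\right) - -13818 = \left(103 - 76\right) + 13818 = 27 + 13818 = 13845$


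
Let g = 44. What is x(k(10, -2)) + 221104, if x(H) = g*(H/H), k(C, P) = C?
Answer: 221148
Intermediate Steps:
x(H) = 44 (x(H) = 44*(H/H) = 44*1 = 44)
x(k(10, -2)) + 221104 = 44 + 221104 = 221148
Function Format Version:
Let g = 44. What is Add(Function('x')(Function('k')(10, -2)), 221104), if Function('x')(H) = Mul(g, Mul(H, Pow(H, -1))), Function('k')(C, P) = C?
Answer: 221148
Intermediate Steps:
Function('x')(H) = 44 (Function('x')(H) = Mul(44, Mul(H, Pow(H, -1))) = Mul(44, 1) = 44)
Add(Function('x')(Function('k')(10, -2)), 221104) = Add(44, 221104) = 221148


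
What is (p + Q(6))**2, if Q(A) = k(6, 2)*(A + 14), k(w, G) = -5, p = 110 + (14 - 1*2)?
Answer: 484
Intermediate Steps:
p = 122 (p = 110 + (14 - 2) = 110 + 12 = 122)
Q(A) = -70 - 5*A (Q(A) = -5*(A + 14) = -5*(14 + A) = -70 - 5*A)
(p + Q(6))**2 = (122 + (-70 - 5*6))**2 = (122 + (-70 - 30))**2 = (122 - 100)**2 = 22**2 = 484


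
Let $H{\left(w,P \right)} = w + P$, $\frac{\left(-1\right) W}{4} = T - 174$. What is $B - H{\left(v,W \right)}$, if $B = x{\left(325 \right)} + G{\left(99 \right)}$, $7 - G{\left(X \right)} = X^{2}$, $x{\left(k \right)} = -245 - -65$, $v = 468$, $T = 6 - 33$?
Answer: $-11246$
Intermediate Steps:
$T = -27$ ($T = 6 - 33 = -27$)
$x{\left(k \right)} = -180$ ($x{\left(k \right)} = -245 + 65 = -180$)
$W = 804$ ($W = - 4 \left(-27 - 174\right) = \left(-4\right) \left(-201\right) = 804$)
$H{\left(w,P \right)} = P + w$
$G{\left(X \right)} = 7 - X^{2}$
$B = -9974$ ($B = -180 + \left(7 - 99^{2}\right) = -180 + \left(7 - 9801\right) = -180 - 9794 = -9974$)
$B - H{\left(v,W \right)} = -9974 - \left(804 + 468\right) = -9974 - 1272 = -11246$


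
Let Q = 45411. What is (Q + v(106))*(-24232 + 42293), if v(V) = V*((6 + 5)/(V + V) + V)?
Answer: 2046401605/2 ≈ 1.0232e+9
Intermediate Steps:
v(V) = V*(V + 11/(2*V)) (v(V) = V*(11/((2*V)) + V) = V*(11*(1/(2*V)) + V) = V*(11/(2*V) + V) = V*(V + 11/(2*V)))
(Q + v(106))*(-24232 + 42293) = (45411 + (11/2 + 106²))*(-24232 + 42293) = (45411 + (11/2 + 11236))*18061 = (45411 + 22483/2)*18061 = (113305/2)*18061 = 2046401605/2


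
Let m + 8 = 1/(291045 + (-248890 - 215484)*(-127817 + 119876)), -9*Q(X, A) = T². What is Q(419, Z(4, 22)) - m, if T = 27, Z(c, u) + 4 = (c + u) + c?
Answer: -269215603468/3687884979 ≈ -73.000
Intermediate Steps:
Z(c, u) = -4 + u + 2*c (Z(c, u) = -4 + ((c + u) + c) = -4 + (u + 2*c) = -4 + u + 2*c)
Q(X, A) = -81 (Q(X, A) = -⅑*27² = -⅑*729 = -81)
m = -29503079831/3687884979 (m = -8 + 1/(291045 + (-248890 - 215484)*(-127817 + 119876)) = -8 + 1/(291045 - 464374*(-7941)) = -8 + 1/(291045 + 3687593934) = -8 + 1/3687884979 = -29503079831/3687884979 ≈ -8.0000)
Q(419, Z(4, 22)) - m = -81 - 1*(-29503079831/3687884979) = -81 + 29503079831/3687884979 = -269215603468/3687884979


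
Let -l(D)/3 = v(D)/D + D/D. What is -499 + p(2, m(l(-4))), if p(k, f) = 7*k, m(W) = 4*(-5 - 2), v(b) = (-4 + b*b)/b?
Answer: -485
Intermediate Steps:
v(b) = (-4 + b²)/b
l(D) = -3 - 3*(D - 4/D)/D (l(D) = -3*((D - 4/D)/D + D/D) = -3*((D - 4/D)/D + 1) = -3*(1 + (D - 4/D)/D) = -3 - 3*(D - 4/D)/D)
m(W) = -28 (m(W) = 4*(-7) = -28)
-499 + p(2, m(l(-4))) = -499 + 7*2 = -499 + 14 = -485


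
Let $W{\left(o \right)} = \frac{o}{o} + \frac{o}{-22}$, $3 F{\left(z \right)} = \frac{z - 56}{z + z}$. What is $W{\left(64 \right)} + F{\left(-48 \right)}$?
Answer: $- \frac{613}{396} \approx -1.548$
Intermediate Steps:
$F{\left(z \right)} = \frac{-56 + z}{6 z}$ ($F{\left(z \right)} = \frac{\left(z - 56\right) \frac{1}{z + z}}{3} = \frac{\left(-56 + z\right) \frac{1}{2 z}}{3} = \frac{\frac{1}{2} \frac{1}{z} \left(-56 + z\right)}{3} = \frac{-56 + z}{6 z}$)
$W{\left(o \right)} = 1 - \frac{o}{22}$ ($W{\left(o \right)} = 1 + o \left(- \frac{1}{22}\right) = 1 - \frac{o}{22}$)
$W{\left(64 \right)} + F{\left(-48 \right)} = \left(1 - \frac{32}{11}\right) + \frac{-56 - 48}{6 \left(-48\right)} = \left(1 - \frac{32}{11}\right) + \frac{1}{6} \left(- \frac{1}{48}\right) \left(-104\right) = - \frac{21}{11} + \frac{13}{36} = - \frac{613}{396}$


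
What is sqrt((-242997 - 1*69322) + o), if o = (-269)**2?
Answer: 3*I*sqrt(26662) ≈ 489.85*I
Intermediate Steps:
o = 72361
sqrt((-242997 - 1*69322) + o) = sqrt((-242997 - 1*69322) + 72361) = sqrt((-242997 - 69322) + 72361) = sqrt(-312319 + 72361) = sqrt(-239958) = 3*I*sqrt(26662)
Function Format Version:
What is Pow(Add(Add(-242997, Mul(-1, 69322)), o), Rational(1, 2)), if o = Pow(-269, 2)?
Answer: Mul(3, I, Pow(26662, Rational(1, 2))) ≈ Mul(489.85, I)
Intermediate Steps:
o = 72361
Pow(Add(Add(-242997, Mul(-1, 69322)), o), Rational(1, 2)) = Pow(Add(Add(-242997, Mul(-1, 69322)), 72361), Rational(1, 2)) = Pow(Add(Add(-242997, -69322), 72361), Rational(1, 2)) = Pow(Add(-312319, 72361), Rational(1, 2)) = Pow(-239958, Rational(1, 2)) = Mul(3, I, Pow(26662, Rational(1, 2)))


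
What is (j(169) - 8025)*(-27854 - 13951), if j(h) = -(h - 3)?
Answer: 342424755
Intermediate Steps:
j(h) = 3 - h (j(h) = -(-3 + h) = 3 - h)
(j(169) - 8025)*(-27854 - 13951) = ((3 - 1*169) - 8025)*(-27854 - 13951) = ((3 - 169) - 8025)*(-41805) = (-166 - 8025)*(-41805) = -8191*(-41805) = 342424755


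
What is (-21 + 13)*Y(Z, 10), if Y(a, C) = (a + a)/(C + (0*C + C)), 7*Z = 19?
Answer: -76/35 ≈ -2.1714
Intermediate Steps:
Z = 19/7 (Z = (⅐)*19 = 19/7 ≈ 2.7143)
Y(a, C) = a/C (Y(a, C) = (2*a)/(C + (0 + C)) = (2*a)/(C + C) = (2*a)/((2*C)) = (2*a)*(1/(2*C)) = a/C)
(-21 + 13)*Y(Z, 10) = (-21 + 13)*((19/7)/10) = -152/(7*10) = -8*19/70 = -76/35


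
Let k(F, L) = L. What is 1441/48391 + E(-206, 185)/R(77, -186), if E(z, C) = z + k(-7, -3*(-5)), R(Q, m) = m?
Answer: 306797/290346 ≈ 1.0567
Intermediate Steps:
E(z, C) = 15 + z (E(z, C) = z - 3*(-5) = z + 15 = 15 + z)
1441/48391 + E(-206, 185)/R(77, -186) = 1441/48391 + (15 - 206)/(-186) = 1441*(1/48391) - 191*(-1/186) = 1441/48391 + 191/186 = 306797/290346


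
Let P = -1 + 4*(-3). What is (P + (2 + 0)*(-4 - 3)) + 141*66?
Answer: 9279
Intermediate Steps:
P = -13 (P = -1 - 12 = -13)
(P + (2 + 0)*(-4 - 3)) + 141*66 = (-13 + (2 + 0)*(-4 - 3)) + 141*66 = (-13 + 2*(-7)) + 9306 = (-13 - 14) + 9306 = -27 + 9306 = 9279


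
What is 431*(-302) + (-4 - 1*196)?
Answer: -130362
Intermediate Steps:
431*(-302) + (-4 - 1*196) = -130162 + (-4 - 196) = -130162 - 200 = -130362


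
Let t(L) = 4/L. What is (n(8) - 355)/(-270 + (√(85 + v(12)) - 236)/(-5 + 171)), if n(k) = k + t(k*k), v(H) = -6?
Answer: 370692608/290006151 + 65819*√79/2320049208 ≈ 1.2785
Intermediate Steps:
n(k) = k + 4/k² (n(k) = k + 4/((k*k)) = k + 4/(k²) = k + 4/k²)
(n(8) - 355)/(-270 + (√(85 + v(12)) - 236)/(-5 + 171)) = ((8 + 4/8²) - 355)/(-270 + (√(85 - 6) - 236)/(-5 + 171)) = ((8 + 4*(1/64)) - 355)/(-270 + (√79 - 236)/166) = ((8 + 1/16) - 355)/(-270 + (-236 + √79)*(1/166)) = (129/16 - 355)/(-270 + (-118/83 + √79/166)) = -5551/(16*(-22528/83 + √79/166))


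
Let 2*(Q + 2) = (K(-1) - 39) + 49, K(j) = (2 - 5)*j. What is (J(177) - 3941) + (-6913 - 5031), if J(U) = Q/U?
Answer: -1874427/118 ≈ -15885.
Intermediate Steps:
K(j) = -3*j
Q = 9/2 (Q = -2 + ((-3*(-1) - 39) + 49)/2 = -2 + ((3 - 39) + 49)/2 = -2 + (-36 + 49)/2 = -2 + (½)*13 = -2 + 13/2 = 9/2 ≈ 4.5000)
J(U) = 9/(2*U)
(J(177) - 3941) + (-6913 - 5031) = ((9/2)/177 - 3941) + (-6913 - 5031) = ((9/2)*(1/177) - 3941) - 11944 = (3/118 - 3941) - 11944 = -465035/118 - 11944 = -1874427/118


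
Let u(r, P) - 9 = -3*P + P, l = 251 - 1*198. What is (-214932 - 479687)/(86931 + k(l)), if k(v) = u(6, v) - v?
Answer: -694619/86781 ≈ -8.0043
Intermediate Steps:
l = 53 (l = 251 - 198 = 53)
u(r, P) = 9 - 2*P (u(r, P) = 9 + (-3*P + P) = 9 - 2*P)
k(v) = 9 - 3*v (k(v) = (9 - 2*v) - v = 9 - 3*v)
(-214932 - 479687)/(86931 + k(l)) = (-214932 - 479687)/(86931 + (9 - 3*53)) = -694619/(86931 + (9 - 159)) = -694619/(86931 - 150) = -694619/86781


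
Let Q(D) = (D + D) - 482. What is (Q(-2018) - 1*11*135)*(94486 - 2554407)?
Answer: 14766905763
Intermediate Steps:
Q(D) = -482 + 2*D (Q(D) = 2*D - 482 = -482 + 2*D)
(Q(-2018) - 1*11*135)*(94486 - 2554407) = ((-482 + 2*(-2018)) - 1*11*135)*(94486 - 2554407) = ((-482 - 4036) - 11*135)*(-2459921) = (-4518 - 1485)*(-2459921) = -6003*(-2459921) = 14766905763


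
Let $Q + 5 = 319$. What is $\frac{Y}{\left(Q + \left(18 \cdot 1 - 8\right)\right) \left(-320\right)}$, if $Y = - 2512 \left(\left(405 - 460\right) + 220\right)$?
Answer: $\frac{1727}{432} \approx 3.9977$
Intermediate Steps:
$Q = 314$ ($Q = -5 + 319 = 314$)
$Y = -414480$ ($Y = - 2512 \left(-55 + 220\right) = \left(-2512\right) 165 = -414480$)
$\frac{Y}{\left(Q + \left(18 \cdot 1 - 8\right)\right) \left(-320\right)} = - \frac{414480}{\left(314 + \left(18 \cdot 1 - 8\right)\right) \left(-320\right)} = - \frac{414480}{\left(314 + \left(18 - 8\right)\right) \left(-320\right)} = - \frac{414480}{\left(314 + 10\right) \left(-320\right)} = - \frac{414480}{324 \left(-320\right)} = - \frac{414480}{-103680} = \left(-414480\right) \left(- \frac{1}{103680}\right) = \frac{1727}{432}$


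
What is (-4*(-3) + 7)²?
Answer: 361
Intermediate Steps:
(-4*(-3) + 7)² = (12 + 7)² = 19² = 361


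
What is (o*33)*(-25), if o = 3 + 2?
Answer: -4125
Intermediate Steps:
o = 5
(o*33)*(-25) = (5*33)*(-25) = 165*(-25) = -4125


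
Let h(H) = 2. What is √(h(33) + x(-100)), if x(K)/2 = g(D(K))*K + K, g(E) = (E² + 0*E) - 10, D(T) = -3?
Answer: √2 ≈ 1.4142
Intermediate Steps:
g(E) = -10 + E² (g(E) = (E² + 0) - 10 = E² - 10 = -10 + E²)
x(K) = 0 (x(K) = 2*((-10 + (-3)²)*K + K) = 2*((-10 + 9)*K + K) = 2*(-K + K) = 2*0 = 0)
√(h(33) + x(-100)) = √(2 + 0) = √2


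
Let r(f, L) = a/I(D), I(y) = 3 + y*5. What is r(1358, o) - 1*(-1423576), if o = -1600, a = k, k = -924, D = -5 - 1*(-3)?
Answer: 1423708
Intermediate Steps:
D = -2 (D = -5 + 3 = -2)
a = -924
I(y) = 3 + 5*y
r(f, L) = 132 (r(f, L) = -924/(3 + 5*(-2)) = -924/(3 - 10) = -924/(-7) = -924*(-⅐) = 132)
r(1358, o) - 1*(-1423576) = 132 - 1*(-1423576) = 132 + 1423576 = 1423708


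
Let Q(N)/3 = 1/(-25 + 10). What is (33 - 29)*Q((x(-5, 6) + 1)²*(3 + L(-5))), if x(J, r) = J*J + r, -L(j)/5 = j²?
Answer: -⅘ ≈ -0.80000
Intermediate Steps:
L(j) = -5*j²
x(J, r) = r + J² (x(J, r) = J² + r = r + J²)
Q(N) = -⅕ (Q(N) = 3/(-25 + 10) = 3/(-15) = 3*(-1/15) = -⅕)
(33 - 29)*Q((x(-5, 6) + 1)²*(3 + L(-5))) = (33 - 29)*(-⅕) = 4*(-⅕) = -⅘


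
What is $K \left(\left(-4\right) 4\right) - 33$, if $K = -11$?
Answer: $143$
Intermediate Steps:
$K \left(\left(-4\right) 4\right) - 33 = - 11 \left(\left(-4\right) 4\right) - 33 = \left(-11\right) \left(-16\right) - 33 = 176 - 33 = 143$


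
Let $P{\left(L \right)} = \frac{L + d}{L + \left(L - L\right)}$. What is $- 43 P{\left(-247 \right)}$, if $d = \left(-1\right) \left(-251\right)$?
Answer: $\frac{172}{247} \approx 0.69636$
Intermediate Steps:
$d = 251$
$P{\left(L \right)} = \frac{251 + L}{L}$ ($P{\left(L \right)} = \frac{L + 251}{L + \left(L - L\right)} = \frac{251 + L}{L + 0} = \frac{251 + L}{L}$)
$- 43 P{\left(-247 \right)} = - 43 \frac{251 - 247}{-247} = - 43 \left(\left(- \frac{1}{247}\right) 4\right) = \left(-43\right) \left(- \frac{4}{247}\right) = \frac{172}{247}$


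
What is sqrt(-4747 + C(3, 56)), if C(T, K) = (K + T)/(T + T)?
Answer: I*sqrt(170538)/6 ≈ 68.827*I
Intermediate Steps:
C(T, K) = (K + T)/(2*T) (C(T, K) = (K + T)/((2*T)) = (K + T)*(1/(2*T)) = (K + T)/(2*T))
sqrt(-4747 + C(3, 56)) = sqrt(-4747 + (1/2)*(56 + 3)/3) = sqrt(-4747 + (1/2)*(1/3)*59) = sqrt(-4747 + 59/6) = sqrt(-28423/6) = I*sqrt(170538)/6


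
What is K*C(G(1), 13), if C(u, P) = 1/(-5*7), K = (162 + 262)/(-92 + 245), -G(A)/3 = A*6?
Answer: -424/5355 ≈ -0.079178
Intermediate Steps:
G(A) = -18*A (G(A) = -3*A*6 = -18*A)
K = 424/153 ≈ 2.7712
C(u, P) = -1/35 (C(u, P) = 1/(-35) = -1/35)
K*C(G(1), 13) = (424/153)*(-1/35) = -424/5355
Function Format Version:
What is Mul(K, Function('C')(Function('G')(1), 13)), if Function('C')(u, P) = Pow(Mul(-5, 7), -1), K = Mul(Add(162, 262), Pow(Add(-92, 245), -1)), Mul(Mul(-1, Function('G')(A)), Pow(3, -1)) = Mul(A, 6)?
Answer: Rational(-424, 5355) ≈ -0.079178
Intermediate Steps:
Function('G')(A) = Mul(-18, A) (Function('G')(A) = Mul(-3, Mul(A, 6)) = Mul(-3, Mul(6, A)) = Mul(-18, A))
K = Rational(424, 153) (K = Mul(424, Pow(153, -1)) = Mul(424, Rational(1, 153)) = Rational(424, 153) ≈ 2.7712)
Function('C')(u, P) = Rational(-1, 35) (Function('C')(u, P) = Pow(-35, -1) = Rational(-1, 35))
Mul(K, Function('C')(Function('G')(1), 13)) = Mul(Rational(424, 153), Rational(-1, 35)) = Rational(-424, 5355)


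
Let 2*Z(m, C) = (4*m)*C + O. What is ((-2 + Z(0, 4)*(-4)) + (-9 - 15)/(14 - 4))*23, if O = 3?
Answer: -1196/5 ≈ -239.20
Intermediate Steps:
Z(m, C) = 3/2 + 2*C*m (Z(m, C) = ((4*m)*C + 3)/2 = (4*C*m + 3)/2 = (3 + 4*C*m)/2 = 3/2 + 2*C*m)
((-2 + Z(0, 4)*(-4)) + (-9 - 15)/(14 - 4))*23 = ((-2 + (3/2 + 2*4*0)*(-4)) + (-9 - 15)/(14 - 4))*23 = ((-2 + (3/2 + 0)*(-4)) - 24/10)*23 = ((-2 + (3/2)*(-4)) - 24*⅒)*23 = ((-2 - 6) - 12/5)*23 = (-8 - 12/5)*23 = -52/5*23 = -1196/5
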